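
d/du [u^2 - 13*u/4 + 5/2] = 2*u - 13/4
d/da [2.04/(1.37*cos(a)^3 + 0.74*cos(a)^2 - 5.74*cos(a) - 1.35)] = (8.3844*cos(a)^2 + 3.0192*cos(a) - 11.7096)*sin(a)/(1.37*cos(a)^3 + 0.74*cos(a)^2 - 5.74*cos(a) - 1.35)^2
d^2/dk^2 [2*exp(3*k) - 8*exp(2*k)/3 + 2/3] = (18*exp(k) - 32/3)*exp(2*k)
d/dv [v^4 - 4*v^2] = 4*v*(v^2 - 2)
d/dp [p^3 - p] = 3*p^2 - 1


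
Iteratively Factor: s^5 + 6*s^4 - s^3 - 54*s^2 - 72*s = (s + 3)*(s^4 + 3*s^3 - 10*s^2 - 24*s) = s*(s + 3)*(s^3 + 3*s^2 - 10*s - 24) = s*(s + 3)*(s + 4)*(s^2 - s - 6) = s*(s - 3)*(s + 3)*(s + 4)*(s + 2)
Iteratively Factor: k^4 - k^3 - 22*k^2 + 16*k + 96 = (k + 4)*(k^3 - 5*k^2 - 2*k + 24) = (k + 2)*(k + 4)*(k^2 - 7*k + 12) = (k - 4)*(k + 2)*(k + 4)*(k - 3)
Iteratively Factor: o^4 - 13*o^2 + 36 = (o - 2)*(o^3 + 2*o^2 - 9*o - 18) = (o - 2)*(o + 3)*(o^2 - o - 6) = (o - 3)*(o - 2)*(o + 3)*(o + 2)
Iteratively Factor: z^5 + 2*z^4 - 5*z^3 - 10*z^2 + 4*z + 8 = (z - 2)*(z^4 + 4*z^3 + 3*z^2 - 4*z - 4) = (z - 2)*(z - 1)*(z^3 + 5*z^2 + 8*z + 4) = (z - 2)*(z - 1)*(z + 2)*(z^2 + 3*z + 2) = (z - 2)*(z - 1)*(z + 2)^2*(z + 1)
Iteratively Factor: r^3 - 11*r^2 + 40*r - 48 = (r - 4)*(r^2 - 7*r + 12) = (r - 4)*(r - 3)*(r - 4)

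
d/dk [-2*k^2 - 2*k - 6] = -4*k - 2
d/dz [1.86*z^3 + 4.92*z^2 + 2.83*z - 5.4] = 5.58*z^2 + 9.84*z + 2.83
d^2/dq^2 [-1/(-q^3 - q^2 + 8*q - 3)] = 2*(-(3*q + 1)*(q^3 + q^2 - 8*q + 3) + (3*q^2 + 2*q - 8)^2)/(q^3 + q^2 - 8*q + 3)^3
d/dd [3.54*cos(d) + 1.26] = -3.54*sin(d)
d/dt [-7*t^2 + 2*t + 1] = 2 - 14*t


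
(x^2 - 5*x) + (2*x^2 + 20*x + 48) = 3*x^2 + 15*x + 48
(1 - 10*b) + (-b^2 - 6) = -b^2 - 10*b - 5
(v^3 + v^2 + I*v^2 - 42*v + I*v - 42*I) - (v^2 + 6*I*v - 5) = v^3 + I*v^2 - 42*v - 5*I*v + 5 - 42*I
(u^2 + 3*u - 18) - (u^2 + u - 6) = 2*u - 12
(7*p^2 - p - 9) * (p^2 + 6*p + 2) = 7*p^4 + 41*p^3 - p^2 - 56*p - 18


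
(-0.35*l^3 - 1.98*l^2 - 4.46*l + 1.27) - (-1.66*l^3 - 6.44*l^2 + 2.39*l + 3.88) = 1.31*l^3 + 4.46*l^2 - 6.85*l - 2.61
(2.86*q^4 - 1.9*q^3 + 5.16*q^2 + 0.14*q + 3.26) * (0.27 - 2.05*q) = -5.863*q^5 + 4.6672*q^4 - 11.091*q^3 + 1.1062*q^2 - 6.6452*q + 0.8802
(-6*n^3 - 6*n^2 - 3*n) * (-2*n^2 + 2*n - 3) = 12*n^5 + 12*n^3 + 12*n^2 + 9*n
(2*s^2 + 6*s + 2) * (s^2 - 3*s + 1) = 2*s^4 - 14*s^2 + 2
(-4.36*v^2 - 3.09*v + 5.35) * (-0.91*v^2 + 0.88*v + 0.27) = 3.9676*v^4 - 1.0249*v^3 - 8.7649*v^2 + 3.8737*v + 1.4445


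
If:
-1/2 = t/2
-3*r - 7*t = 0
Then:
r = 7/3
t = -1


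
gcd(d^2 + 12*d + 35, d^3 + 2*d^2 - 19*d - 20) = d + 5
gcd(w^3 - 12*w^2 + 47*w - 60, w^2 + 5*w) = 1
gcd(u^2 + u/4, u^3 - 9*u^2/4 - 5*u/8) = u^2 + u/4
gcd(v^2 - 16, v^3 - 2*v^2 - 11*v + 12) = v - 4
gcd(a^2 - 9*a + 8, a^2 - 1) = a - 1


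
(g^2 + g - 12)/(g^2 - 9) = (g + 4)/(g + 3)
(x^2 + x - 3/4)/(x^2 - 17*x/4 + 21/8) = 2*(4*x^2 + 4*x - 3)/(8*x^2 - 34*x + 21)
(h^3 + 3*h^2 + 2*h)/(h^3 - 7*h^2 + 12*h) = (h^2 + 3*h + 2)/(h^2 - 7*h + 12)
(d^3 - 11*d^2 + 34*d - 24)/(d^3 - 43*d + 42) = (d - 4)/(d + 7)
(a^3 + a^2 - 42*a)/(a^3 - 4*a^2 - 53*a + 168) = a*(a - 6)/(a^2 - 11*a + 24)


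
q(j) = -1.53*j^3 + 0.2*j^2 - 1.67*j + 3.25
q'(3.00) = -41.78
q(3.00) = -41.27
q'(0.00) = -1.67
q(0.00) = 3.25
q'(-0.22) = -1.98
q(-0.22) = 3.64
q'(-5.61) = -148.37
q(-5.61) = 289.05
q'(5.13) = -120.41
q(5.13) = -206.61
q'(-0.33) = -2.30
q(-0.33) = 3.88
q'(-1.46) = -12.04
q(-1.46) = 10.88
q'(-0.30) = -2.20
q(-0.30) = 3.81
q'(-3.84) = -70.89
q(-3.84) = 99.25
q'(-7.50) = -262.86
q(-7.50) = 672.49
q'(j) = -4.59*j^2 + 0.4*j - 1.67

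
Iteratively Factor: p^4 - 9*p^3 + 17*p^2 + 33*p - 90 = (p - 3)*(p^3 - 6*p^2 - p + 30) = (p - 5)*(p - 3)*(p^2 - p - 6) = (p - 5)*(p - 3)^2*(p + 2)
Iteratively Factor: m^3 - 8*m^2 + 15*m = (m - 5)*(m^2 - 3*m) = m*(m - 5)*(m - 3)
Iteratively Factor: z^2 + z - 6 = (z - 2)*(z + 3)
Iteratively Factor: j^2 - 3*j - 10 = (j - 5)*(j + 2)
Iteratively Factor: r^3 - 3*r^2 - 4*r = (r - 4)*(r^2 + r) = (r - 4)*(r + 1)*(r)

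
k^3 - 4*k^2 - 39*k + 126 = (k - 7)*(k - 3)*(k + 6)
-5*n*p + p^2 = p*(-5*n + p)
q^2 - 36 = (q - 6)*(q + 6)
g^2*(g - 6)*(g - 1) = g^4 - 7*g^3 + 6*g^2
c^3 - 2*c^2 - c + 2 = (c - 2)*(c - 1)*(c + 1)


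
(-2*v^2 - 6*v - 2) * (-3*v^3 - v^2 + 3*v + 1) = 6*v^5 + 20*v^4 + 6*v^3 - 18*v^2 - 12*v - 2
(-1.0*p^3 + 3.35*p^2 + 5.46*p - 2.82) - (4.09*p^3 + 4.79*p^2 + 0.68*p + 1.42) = -5.09*p^3 - 1.44*p^2 + 4.78*p - 4.24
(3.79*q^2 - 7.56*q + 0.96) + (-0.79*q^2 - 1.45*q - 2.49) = 3.0*q^2 - 9.01*q - 1.53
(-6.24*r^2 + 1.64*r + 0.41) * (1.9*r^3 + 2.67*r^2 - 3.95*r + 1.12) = -11.856*r^5 - 13.5448*r^4 + 29.8058*r^3 - 12.3721*r^2 + 0.2173*r + 0.4592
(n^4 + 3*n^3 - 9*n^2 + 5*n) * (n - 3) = n^5 - 18*n^3 + 32*n^2 - 15*n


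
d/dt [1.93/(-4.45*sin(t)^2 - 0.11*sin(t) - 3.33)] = (17.177*sin(t) + 0.2123)*cos(t)/(4.45*sin(t)^2 + 0.11*sin(t) + 3.33)^2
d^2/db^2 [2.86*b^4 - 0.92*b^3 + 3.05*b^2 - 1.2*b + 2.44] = 34.32*b^2 - 5.52*b + 6.1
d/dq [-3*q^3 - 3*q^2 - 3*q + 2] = -9*q^2 - 6*q - 3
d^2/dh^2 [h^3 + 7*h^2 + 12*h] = 6*h + 14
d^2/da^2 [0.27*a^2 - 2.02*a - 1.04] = 0.540000000000000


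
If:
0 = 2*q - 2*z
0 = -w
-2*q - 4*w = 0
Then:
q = 0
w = 0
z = 0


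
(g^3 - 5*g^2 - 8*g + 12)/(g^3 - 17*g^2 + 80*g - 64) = (g^2 - 4*g - 12)/(g^2 - 16*g + 64)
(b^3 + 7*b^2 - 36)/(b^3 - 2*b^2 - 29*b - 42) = (b^2 + 4*b - 12)/(b^2 - 5*b - 14)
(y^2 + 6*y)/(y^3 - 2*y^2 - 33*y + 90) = y/(y^2 - 8*y + 15)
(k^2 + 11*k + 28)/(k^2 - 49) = (k + 4)/(k - 7)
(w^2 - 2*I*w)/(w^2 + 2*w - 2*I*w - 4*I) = w/(w + 2)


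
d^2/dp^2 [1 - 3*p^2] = -6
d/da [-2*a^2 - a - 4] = -4*a - 1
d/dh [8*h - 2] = 8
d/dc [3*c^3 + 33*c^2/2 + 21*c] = 9*c^2 + 33*c + 21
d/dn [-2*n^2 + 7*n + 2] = 7 - 4*n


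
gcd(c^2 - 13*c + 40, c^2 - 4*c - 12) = 1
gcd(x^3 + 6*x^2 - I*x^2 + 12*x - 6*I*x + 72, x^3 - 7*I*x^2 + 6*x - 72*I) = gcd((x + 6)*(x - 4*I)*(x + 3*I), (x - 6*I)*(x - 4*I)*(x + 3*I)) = x^2 - I*x + 12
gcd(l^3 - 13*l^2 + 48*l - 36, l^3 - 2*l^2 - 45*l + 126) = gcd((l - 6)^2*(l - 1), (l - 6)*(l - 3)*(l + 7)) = l - 6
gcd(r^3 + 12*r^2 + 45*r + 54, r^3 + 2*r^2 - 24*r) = r + 6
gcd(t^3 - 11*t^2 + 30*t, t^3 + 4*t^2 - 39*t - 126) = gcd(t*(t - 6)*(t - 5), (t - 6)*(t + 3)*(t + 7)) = t - 6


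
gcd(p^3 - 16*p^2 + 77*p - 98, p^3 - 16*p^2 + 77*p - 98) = p^3 - 16*p^2 + 77*p - 98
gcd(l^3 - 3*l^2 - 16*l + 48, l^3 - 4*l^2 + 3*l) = l - 3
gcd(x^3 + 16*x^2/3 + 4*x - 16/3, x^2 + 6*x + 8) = x^2 + 6*x + 8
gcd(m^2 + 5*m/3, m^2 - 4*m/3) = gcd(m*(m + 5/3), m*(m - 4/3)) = m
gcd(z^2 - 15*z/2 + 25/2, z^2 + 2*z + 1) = 1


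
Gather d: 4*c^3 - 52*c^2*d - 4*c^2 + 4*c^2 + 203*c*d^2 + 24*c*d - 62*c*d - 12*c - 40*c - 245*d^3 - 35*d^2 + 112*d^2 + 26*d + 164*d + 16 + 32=4*c^3 - 52*c - 245*d^3 + d^2*(203*c + 77) + d*(-52*c^2 - 38*c + 190) + 48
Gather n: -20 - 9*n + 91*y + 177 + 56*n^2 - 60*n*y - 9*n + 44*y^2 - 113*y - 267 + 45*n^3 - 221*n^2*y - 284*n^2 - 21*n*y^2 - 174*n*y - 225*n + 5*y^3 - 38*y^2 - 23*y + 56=45*n^3 + n^2*(-221*y - 228) + n*(-21*y^2 - 234*y - 243) + 5*y^3 + 6*y^2 - 45*y - 54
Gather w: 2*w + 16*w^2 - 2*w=16*w^2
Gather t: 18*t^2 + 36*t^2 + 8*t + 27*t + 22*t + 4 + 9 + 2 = 54*t^2 + 57*t + 15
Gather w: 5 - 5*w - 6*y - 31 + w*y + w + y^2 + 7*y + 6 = w*(y - 4) + y^2 + y - 20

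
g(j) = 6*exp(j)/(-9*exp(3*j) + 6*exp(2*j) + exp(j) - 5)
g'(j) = 6*(27*exp(3*j) - 12*exp(2*j) - exp(j))*exp(j)/(-9*exp(3*j) + 6*exp(2*j) + exp(j) - 5)^2 + 6*exp(j)/(-9*exp(3*j) + 6*exp(2*j) + exp(j) - 5)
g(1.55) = -0.03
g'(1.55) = 0.08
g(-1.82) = -0.21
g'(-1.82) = -0.22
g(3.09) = -0.00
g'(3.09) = 0.00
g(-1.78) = -0.22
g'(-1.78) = -0.23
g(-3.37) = -0.04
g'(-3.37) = -0.04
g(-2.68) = -0.08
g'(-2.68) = -0.09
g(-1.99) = -0.17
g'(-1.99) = -0.18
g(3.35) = -0.00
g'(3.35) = 0.00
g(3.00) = 0.00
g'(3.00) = 0.00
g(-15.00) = 0.00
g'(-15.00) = 0.00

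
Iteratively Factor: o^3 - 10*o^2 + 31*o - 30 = (o - 2)*(o^2 - 8*o + 15) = (o - 3)*(o - 2)*(o - 5)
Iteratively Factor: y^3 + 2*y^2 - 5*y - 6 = (y + 1)*(y^2 + y - 6) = (y + 1)*(y + 3)*(y - 2)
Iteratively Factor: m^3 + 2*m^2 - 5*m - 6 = (m + 3)*(m^2 - m - 2) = (m - 2)*(m + 3)*(m + 1)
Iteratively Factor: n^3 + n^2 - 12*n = (n + 4)*(n^2 - 3*n) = (n - 3)*(n + 4)*(n)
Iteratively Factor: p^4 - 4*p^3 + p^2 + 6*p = (p - 2)*(p^3 - 2*p^2 - 3*p) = p*(p - 2)*(p^2 - 2*p - 3) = p*(p - 3)*(p - 2)*(p + 1)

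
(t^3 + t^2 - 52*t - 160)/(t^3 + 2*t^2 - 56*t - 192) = (t + 5)/(t + 6)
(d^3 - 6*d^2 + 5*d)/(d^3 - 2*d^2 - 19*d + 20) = d/(d + 4)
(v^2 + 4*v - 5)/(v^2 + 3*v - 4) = (v + 5)/(v + 4)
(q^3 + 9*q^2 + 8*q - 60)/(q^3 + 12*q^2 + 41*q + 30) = (q - 2)/(q + 1)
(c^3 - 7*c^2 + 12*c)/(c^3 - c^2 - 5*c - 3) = c*(c - 4)/(c^2 + 2*c + 1)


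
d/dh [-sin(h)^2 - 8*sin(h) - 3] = -2*(sin(h) + 4)*cos(h)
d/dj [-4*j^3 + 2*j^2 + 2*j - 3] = -12*j^2 + 4*j + 2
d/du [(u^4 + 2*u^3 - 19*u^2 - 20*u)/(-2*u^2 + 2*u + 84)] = (-2*u^5 + u^4 + 172*u^3 + 213*u^2 - 1596*u - 840)/(2*(u^4 - 2*u^3 - 83*u^2 + 84*u + 1764))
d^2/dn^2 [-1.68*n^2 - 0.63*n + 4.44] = -3.36000000000000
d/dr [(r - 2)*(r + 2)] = 2*r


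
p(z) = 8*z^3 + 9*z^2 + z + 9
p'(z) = 24*z^2 + 18*z + 1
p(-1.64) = -3.72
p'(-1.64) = 36.03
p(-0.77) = 9.91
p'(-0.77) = 1.37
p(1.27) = 41.17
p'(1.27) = 62.57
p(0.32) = 10.50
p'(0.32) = 9.22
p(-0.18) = 9.06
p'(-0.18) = -1.46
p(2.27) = 151.22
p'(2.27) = 165.53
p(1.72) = 78.05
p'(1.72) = 102.96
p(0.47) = 12.29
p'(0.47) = 14.76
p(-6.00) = -1401.00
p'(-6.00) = 757.00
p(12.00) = 15141.00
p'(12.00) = 3673.00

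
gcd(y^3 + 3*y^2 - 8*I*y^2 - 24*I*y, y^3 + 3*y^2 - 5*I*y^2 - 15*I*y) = y^2 + 3*y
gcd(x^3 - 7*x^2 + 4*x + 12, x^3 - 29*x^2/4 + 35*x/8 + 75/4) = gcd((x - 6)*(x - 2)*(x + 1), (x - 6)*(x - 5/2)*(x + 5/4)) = x - 6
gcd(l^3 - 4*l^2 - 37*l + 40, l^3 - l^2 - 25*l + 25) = l^2 + 4*l - 5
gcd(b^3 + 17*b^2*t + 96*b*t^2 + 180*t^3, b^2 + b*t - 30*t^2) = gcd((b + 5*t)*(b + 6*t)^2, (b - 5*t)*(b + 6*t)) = b + 6*t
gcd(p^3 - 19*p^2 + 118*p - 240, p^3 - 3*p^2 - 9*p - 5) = p - 5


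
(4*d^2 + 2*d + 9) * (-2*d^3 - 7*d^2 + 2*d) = -8*d^5 - 32*d^4 - 24*d^3 - 59*d^2 + 18*d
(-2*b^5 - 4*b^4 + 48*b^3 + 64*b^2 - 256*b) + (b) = -2*b^5 - 4*b^4 + 48*b^3 + 64*b^2 - 255*b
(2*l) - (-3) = 2*l + 3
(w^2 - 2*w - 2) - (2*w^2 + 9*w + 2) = -w^2 - 11*w - 4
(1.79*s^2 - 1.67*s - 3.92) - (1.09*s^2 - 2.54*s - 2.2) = 0.7*s^2 + 0.87*s - 1.72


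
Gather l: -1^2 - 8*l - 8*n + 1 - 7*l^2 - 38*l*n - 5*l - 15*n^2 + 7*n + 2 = -7*l^2 + l*(-38*n - 13) - 15*n^2 - n + 2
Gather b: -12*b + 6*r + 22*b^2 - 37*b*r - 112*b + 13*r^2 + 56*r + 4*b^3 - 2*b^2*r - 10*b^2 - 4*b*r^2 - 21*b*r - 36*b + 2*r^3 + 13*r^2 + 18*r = 4*b^3 + b^2*(12 - 2*r) + b*(-4*r^2 - 58*r - 160) + 2*r^3 + 26*r^2 + 80*r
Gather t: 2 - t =2 - t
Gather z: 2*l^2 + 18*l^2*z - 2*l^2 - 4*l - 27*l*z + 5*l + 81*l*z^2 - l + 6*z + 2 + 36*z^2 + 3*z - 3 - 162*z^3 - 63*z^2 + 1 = -162*z^3 + z^2*(81*l - 27) + z*(18*l^2 - 27*l + 9)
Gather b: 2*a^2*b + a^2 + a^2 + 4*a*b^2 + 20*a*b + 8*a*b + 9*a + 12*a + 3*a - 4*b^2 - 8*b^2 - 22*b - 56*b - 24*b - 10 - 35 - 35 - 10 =2*a^2 + 24*a + b^2*(4*a - 12) + b*(2*a^2 + 28*a - 102) - 90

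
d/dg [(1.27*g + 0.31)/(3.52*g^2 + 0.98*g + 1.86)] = (-4.4704*g^2 - 2.1824*g + 2.0584)/(12.3904*g^4 + 6.8992*g^3 + 14.0548*g^2 + 3.6456*g + 3.4596)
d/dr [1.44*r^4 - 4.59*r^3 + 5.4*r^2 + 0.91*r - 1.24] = 5.76*r^3 - 13.77*r^2 + 10.8*r + 0.91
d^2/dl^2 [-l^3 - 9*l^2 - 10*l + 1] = -6*l - 18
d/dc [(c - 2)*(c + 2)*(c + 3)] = 3*c^2 + 6*c - 4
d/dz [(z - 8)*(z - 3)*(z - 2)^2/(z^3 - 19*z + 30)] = (z^2 + 10*z - 66)/(z^2 + 10*z + 25)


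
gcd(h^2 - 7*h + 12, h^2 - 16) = h - 4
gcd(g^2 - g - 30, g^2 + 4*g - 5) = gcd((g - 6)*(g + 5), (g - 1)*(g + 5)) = g + 5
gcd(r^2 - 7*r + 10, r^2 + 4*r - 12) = r - 2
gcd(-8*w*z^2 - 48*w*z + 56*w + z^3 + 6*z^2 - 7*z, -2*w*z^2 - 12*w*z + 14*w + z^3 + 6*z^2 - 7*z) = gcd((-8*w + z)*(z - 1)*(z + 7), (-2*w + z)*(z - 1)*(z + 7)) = z^2 + 6*z - 7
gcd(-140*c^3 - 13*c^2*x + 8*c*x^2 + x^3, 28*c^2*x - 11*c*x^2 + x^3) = -4*c + x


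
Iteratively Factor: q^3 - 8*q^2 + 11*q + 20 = (q + 1)*(q^2 - 9*q + 20) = (q - 4)*(q + 1)*(q - 5)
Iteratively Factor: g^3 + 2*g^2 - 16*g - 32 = (g + 2)*(g^2 - 16) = (g + 2)*(g + 4)*(g - 4)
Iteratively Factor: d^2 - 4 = (d - 2)*(d + 2)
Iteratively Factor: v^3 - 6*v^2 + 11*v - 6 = (v - 2)*(v^2 - 4*v + 3) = (v - 3)*(v - 2)*(v - 1)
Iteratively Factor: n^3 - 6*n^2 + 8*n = (n - 4)*(n^2 - 2*n) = (n - 4)*(n - 2)*(n)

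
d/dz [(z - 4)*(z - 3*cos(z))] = z + (z - 4)*(3*sin(z) + 1) - 3*cos(z)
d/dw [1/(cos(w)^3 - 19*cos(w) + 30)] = (3*cos(w)^2 - 19)*sin(w)/(cos(w)^3 - 19*cos(w) + 30)^2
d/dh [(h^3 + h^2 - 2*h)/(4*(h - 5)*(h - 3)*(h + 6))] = (-3*h^4 - 62*h^3 + 233*h^2 + 180*h - 180)/(4*(h^6 - 4*h^5 - 62*h^4 + 312*h^3 + 729*h^2 - 5940*h + 8100))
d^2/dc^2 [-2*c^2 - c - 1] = -4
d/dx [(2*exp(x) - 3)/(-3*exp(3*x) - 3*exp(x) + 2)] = (3*(2*exp(x) - 3)*(3*exp(2*x) + 1) - 6*exp(3*x) - 6*exp(x) + 4)*exp(x)/(3*exp(3*x) + 3*exp(x) - 2)^2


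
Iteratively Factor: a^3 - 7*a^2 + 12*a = (a - 3)*(a^2 - 4*a) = (a - 4)*(a - 3)*(a)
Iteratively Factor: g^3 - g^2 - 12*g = (g)*(g^2 - g - 12) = g*(g - 4)*(g + 3)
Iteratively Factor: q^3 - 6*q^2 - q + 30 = (q - 3)*(q^2 - 3*q - 10) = (q - 3)*(q + 2)*(q - 5)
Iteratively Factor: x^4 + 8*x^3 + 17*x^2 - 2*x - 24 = (x - 1)*(x^3 + 9*x^2 + 26*x + 24) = (x - 1)*(x + 4)*(x^2 + 5*x + 6) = (x - 1)*(x + 2)*(x + 4)*(x + 3)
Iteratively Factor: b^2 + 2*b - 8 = (b + 4)*(b - 2)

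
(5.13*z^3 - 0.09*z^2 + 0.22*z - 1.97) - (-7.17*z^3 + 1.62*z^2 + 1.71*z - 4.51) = 12.3*z^3 - 1.71*z^2 - 1.49*z + 2.54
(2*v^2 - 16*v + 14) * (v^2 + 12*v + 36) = 2*v^4 + 8*v^3 - 106*v^2 - 408*v + 504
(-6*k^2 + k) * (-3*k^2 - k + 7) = 18*k^4 + 3*k^3 - 43*k^2 + 7*k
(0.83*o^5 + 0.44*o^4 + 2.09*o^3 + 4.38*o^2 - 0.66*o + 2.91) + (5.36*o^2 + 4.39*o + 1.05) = 0.83*o^5 + 0.44*o^4 + 2.09*o^3 + 9.74*o^2 + 3.73*o + 3.96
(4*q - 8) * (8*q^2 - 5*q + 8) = 32*q^3 - 84*q^2 + 72*q - 64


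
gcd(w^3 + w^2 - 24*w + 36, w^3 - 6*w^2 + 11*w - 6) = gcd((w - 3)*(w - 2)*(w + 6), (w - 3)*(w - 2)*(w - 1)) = w^2 - 5*w + 6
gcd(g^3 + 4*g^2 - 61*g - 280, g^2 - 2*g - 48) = g - 8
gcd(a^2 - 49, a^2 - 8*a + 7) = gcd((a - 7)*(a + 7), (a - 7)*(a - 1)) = a - 7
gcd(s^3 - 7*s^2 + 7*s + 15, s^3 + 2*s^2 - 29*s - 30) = s^2 - 4*s - 5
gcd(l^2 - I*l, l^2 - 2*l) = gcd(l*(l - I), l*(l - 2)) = l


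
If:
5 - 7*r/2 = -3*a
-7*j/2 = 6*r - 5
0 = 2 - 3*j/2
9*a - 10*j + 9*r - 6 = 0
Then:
No Solution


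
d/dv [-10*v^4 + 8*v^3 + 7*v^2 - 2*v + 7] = -40*v^3 + 24*v^2 + 14*v - 2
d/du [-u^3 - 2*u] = -3*u^2 - 2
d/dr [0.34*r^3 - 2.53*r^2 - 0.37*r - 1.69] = 1.02*r^2 - 5.06*r - 0.37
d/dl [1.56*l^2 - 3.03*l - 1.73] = 3.12*l - 3.03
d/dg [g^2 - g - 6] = 2*g - 1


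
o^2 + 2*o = o*(o + 2)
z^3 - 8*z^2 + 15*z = z*(z - 5)*(z - 3)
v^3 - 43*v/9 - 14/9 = (v - 7/3)*(v + 1/3)*(v + 2)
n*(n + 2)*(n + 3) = n^3 + 5*n^2 + 6*n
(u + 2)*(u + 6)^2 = u^3 + 14*u^2 + 60*u + 72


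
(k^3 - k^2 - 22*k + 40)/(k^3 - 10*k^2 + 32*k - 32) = (k + 5)/(k - 4)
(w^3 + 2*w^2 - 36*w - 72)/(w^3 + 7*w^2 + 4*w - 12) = (w - 6)/(w - 1)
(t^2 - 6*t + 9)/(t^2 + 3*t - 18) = (t - 3)/(t + 6)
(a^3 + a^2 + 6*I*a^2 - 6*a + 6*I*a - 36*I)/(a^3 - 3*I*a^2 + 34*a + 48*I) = (a^3 + a^2*(1 + 6*I) + 6*a*(-1 + I) - 36*I)/(a^3 - 3*I*a^2 + 34*a + 48*I)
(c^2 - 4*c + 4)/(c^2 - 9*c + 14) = (c - 2)/(c - 7)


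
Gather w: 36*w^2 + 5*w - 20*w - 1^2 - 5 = 36*w^2 - 15*w - 6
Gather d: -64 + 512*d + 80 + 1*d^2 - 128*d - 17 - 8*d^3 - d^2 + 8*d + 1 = -8*d^3 + 392*d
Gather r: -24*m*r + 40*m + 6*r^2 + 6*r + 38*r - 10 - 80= 40*m + 6*r^2 + r*(44 - 24*m) - 90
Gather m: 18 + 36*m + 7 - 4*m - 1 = 32*m + 24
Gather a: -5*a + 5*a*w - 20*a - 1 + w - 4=a*(5*w - 25) + w - 5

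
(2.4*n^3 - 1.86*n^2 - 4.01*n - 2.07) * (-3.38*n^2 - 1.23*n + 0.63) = -8.112*n^5 + 3.3348*n^4 + 17.3536*n^3 + 10.7571*n^2 + 0.0197999999999996*n - 1.3041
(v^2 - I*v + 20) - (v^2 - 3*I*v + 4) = 2*I*v + 16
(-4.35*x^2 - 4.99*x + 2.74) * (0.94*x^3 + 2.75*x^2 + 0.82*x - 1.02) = -4.089*x^5 - 16.6531*x^4 - 14.7139*x^3 + 7.8802*x^2 + 7.3366*x - 2.7948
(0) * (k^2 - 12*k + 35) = 0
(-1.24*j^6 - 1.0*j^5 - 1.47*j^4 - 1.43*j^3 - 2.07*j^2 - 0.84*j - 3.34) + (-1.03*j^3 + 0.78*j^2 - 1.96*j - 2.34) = -1.24*j^6 - 1.0*j^5 - 1.47*j^4 - 2.46*j^3 - 1.29*j^2 - 2.8*j - 5.68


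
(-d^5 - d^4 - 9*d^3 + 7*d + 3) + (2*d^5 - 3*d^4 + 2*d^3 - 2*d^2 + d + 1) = d^5 - 4*d^4 - 7*d^3 - 2*d^2 + 8*d + 4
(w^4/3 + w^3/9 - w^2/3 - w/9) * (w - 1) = w^5/3 - 2*w^4/9 - 4*w^3/9 + 2*w^2/9 + w/9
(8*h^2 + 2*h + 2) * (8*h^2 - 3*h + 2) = 64*h^4 - 8*h^3 + 26*h^2 - 2*h + 4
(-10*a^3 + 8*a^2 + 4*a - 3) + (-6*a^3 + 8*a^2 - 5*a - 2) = -16*a^3 + 16*a^2 - a - 5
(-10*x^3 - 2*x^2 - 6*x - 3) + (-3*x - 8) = -10*x^3 - 2*x^2 - 9*x - 11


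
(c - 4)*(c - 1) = c^2 - 5*c + 4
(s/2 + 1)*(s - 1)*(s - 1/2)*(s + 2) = s^4/2 + 5*s^3/4 - 3*s^2/4 - 2*s + 1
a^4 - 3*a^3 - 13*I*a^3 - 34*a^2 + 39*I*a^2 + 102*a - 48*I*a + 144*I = (a - 3)*(a - 8*I)*(a - 6*I)*(a + I)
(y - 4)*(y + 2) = y^2 - 2*y - 8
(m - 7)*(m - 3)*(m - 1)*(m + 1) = m^4 - 10*m^3 + 20*m^2 + 10*m - 21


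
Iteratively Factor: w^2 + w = (w)*(w + 1)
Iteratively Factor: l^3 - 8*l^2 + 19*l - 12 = (l - 4)*(l^2 - 4*l + 3) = (l - 4)*(l - 1)*(l - 3)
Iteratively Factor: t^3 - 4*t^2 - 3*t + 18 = (t - 3)*(t^2 - t - 6) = (t - 3)^2*(t + 2)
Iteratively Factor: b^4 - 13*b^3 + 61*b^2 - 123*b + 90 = (b - 2)*(b^3 - 11*b^2 + 39*b - 45) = (b - 3)*(b - 2)*(b^2 - 8*b + 15) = (b - 3)^2*(b - 2)*(b - 5)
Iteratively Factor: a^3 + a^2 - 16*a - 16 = (a + 4)*(a^2 - 3*a - 4) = (a - 4)*(a + 4)*(a + 1)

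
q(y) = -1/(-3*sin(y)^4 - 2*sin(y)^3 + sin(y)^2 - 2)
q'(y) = -(12*sin(y)^3*cos(y) + 6*sin(y)^2*cos(y) - 2*sin(y)*cos(y))/(-3*sin(y)^4 - 2*sin(y)^3 + sin(y)^2 - 2)^2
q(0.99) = 0.25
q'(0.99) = -0.34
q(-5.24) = 0.24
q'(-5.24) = -0.30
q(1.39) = 0.17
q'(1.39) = -0.08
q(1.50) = 0.17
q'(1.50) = -0.03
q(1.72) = 0.17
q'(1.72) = 0.07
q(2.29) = 0.31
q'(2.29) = 0.44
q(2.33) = 0.33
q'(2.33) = 0.46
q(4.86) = 0.51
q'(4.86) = 0.14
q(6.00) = 0.53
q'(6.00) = -0.20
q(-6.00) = 0.50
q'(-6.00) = -0.04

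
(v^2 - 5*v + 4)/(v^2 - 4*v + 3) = (v - 4)/(v - 3)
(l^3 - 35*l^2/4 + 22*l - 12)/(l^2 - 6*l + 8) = (l^2 - 19*l/4 + 3)/(l - 2)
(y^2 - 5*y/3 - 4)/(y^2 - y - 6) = (y + 4/3)/(y + 2)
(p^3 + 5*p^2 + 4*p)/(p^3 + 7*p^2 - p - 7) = p*(p + 4)/(p^2 + 6*p - 7)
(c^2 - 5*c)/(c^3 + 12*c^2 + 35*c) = (c - 5)/(c^2 + 12*c + 35)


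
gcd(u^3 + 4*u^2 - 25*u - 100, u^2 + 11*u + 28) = u + 4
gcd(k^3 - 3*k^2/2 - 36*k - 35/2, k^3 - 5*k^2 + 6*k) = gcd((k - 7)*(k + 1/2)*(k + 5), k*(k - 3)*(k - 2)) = 1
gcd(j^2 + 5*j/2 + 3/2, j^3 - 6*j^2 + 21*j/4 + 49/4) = j + 1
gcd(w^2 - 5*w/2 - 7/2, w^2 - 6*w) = 1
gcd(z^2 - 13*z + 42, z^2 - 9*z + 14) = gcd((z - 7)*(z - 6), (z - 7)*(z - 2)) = z - 7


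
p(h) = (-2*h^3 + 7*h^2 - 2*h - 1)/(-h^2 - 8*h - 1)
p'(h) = (2*h + 8)*(-2*h^3 + 7*h^2 - 2*h - 1)/(-h^2 - 8*h - 1)^2 + (-6*h^2 + 14*h - 2)/(-h^2 - 8*h - 1)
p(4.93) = 1.24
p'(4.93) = 0.87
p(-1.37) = 2.48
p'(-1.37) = -2.40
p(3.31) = 0.09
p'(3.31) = 0.52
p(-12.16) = -90.23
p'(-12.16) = -8.01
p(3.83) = 0.40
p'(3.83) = 0.65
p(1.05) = -0.22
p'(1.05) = -0.37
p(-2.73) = 7.27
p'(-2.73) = -4.97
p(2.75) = -0.16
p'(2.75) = 0.36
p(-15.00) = -78.81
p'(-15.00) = -1.62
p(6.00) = 2.27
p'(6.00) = 1.04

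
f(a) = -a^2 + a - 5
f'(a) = 1 - 2*a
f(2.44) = -8.51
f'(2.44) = -3.88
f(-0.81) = -6.47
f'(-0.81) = 2.62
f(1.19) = -5.23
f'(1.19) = -1.38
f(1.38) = -5.52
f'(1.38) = -1.76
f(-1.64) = -9.33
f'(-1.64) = 4.28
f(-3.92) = -24.29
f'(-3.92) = 8.84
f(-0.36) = -5.49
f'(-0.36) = 1.72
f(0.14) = -4.88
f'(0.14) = 0.72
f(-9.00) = -95.00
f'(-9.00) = 19.00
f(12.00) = -137.00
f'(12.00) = -23.00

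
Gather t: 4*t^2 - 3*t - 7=4*t^2 - 3*t - 7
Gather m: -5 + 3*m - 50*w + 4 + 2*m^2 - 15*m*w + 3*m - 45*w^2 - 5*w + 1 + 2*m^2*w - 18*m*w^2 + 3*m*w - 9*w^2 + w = m^2*(2*w + 2) + m*(-18*w^2 - 12*w + 6) - 54*w^2 - 54*w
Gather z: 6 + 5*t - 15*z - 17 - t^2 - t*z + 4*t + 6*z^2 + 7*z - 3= -t^2 + 9*t + 6*z^2 + z*(-t - 8) - 14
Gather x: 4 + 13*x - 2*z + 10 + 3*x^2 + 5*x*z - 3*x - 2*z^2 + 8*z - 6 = 3*x^2 + x*(5*z + 10) - 2*z^2 + 6*z + 8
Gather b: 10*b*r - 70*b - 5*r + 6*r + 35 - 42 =b*(10*r - 70) + r - 7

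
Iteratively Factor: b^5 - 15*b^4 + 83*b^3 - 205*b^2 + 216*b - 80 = (b - 4)*(b^4 - 11*b^3 + 39*b^2 - 49*b + 20) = (b - 4)*(b - 1)*(b^3 - 10*b^2 + 29*b - 20) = (b - 4)^2*(b - 1)*(b^2 - 6*b + 5) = (b - 5)*(b - 4)^2*(b - 1)*(b - 1)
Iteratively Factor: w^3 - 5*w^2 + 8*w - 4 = (w - 1)*(w^2 - 4*w + 4) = (w - 2)*(w - 1)*(w - 2)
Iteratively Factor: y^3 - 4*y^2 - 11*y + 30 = (y - 2)*(y^2 - 2*y - 15) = (y - 2)*(y + 3)*(y - 5)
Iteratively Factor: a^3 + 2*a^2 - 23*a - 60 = (a + 3)*(a^2 - a - 20) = (a - 5)*(a + 3)*(a + 4)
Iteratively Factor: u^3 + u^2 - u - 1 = (u + 1)*(u^2 - 1) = (u + 1)^2*(u - 1)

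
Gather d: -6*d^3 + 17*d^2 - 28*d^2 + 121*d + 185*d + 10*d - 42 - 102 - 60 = -6*d^3 - 11*d^2 + 316*d - 204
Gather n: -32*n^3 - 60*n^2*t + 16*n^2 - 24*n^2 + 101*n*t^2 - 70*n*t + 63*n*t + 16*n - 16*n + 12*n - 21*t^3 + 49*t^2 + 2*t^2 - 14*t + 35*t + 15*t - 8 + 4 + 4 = -32*n^3 + n^2*(-60*t - 8) + n*(101*t^2 - 7*t + 12) - 21*t^3 + 51*t^2 + 36*t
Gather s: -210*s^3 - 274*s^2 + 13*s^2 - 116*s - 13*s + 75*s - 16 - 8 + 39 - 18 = -210*s^3 - 261*s^2 - 54*s - 3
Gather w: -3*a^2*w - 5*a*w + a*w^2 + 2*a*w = a*w^2 + w*(-3*a^2 - 3*a)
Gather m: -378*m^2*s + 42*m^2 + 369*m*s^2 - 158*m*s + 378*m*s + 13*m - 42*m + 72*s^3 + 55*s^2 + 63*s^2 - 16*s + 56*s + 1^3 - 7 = m^2*(42 - 378*s) + m*(369*s^2 + 220*s - 29) + 72*s^3 + 118*s^2 + 40*s - 6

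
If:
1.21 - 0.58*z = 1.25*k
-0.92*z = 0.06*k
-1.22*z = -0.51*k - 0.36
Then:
No Solution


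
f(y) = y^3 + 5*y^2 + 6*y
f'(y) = 3*y^2 + 10*y + 6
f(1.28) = 17.97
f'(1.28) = 23.72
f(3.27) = 108.05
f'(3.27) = 70.78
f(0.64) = 6.15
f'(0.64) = 13.63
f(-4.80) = -24.19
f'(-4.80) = 27.12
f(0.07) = 0.44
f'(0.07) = 6.71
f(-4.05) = -8.72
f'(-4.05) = 14.71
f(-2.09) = 0.17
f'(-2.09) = -1.80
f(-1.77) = -0.50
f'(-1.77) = -2.30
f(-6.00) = -72.00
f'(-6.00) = 54.00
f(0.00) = 0.00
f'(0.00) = 6.00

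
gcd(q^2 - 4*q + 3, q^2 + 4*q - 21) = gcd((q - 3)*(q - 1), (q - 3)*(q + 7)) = q - 3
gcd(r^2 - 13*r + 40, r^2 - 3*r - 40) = r - 8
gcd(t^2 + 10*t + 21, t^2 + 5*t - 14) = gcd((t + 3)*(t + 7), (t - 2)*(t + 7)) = t + 7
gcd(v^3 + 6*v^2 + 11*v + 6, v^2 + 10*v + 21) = v + 3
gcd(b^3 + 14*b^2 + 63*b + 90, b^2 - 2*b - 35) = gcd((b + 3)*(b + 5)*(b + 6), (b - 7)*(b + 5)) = b + 5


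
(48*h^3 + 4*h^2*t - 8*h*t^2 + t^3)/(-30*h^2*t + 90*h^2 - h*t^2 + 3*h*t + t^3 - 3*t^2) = (-8*h^2 - 2*h*t + t^2)/(5*h*t - 15*h + t^2 - 3*t)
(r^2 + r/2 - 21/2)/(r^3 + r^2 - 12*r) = (r + 7/2)/(r*(r + 4))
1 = 1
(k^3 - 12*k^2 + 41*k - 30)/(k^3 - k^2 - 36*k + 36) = (k - 5)/(k + 6)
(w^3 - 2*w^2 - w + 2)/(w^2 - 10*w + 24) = (w^3 - 2*w^2 - w + 2)/(w^2 - 10*w + 24)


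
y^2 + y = y*(y + 1)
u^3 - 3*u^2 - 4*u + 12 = (u - 3)*(u - 2)*(u + 2)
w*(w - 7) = w^2 - 7*w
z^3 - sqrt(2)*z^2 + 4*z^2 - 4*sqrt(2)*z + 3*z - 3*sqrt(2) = (z + 1)*(z + 3)*(z - sqrt(2))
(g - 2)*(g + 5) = g^2 + 3*g - 10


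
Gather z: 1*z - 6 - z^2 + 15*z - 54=-z^2 + 16*z - 60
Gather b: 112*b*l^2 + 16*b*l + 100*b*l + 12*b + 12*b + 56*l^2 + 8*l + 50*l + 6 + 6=b*(112*l^2 + 116*l + 24) + 56*l^2 + 58*l + 12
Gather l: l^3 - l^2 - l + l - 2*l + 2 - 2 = l^3 - l^2 - 2*l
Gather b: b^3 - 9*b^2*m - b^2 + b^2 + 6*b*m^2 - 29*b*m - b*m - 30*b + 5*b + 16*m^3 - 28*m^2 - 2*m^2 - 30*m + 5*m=b^3 - 9*b^2*m + b*(6*m^2 - 30*m - 25) + 16*m^3 - 30*m^2 - 25*m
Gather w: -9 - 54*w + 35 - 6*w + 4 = 30 - 60*w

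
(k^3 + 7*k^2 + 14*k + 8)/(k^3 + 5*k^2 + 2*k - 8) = (k + 1)/(k - 1)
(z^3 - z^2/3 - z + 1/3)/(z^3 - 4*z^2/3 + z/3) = (z + 1)/z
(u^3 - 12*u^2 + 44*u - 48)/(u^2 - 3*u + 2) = (u^2 - 10*u + 24)/(u - 1)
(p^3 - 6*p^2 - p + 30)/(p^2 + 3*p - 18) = (p^2 - 3*p - 10)/(p + 6)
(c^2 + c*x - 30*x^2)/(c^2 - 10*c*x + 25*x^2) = (-c - 6*x)/(-c + 5*x)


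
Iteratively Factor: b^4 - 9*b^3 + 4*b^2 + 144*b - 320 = (b - 5)*(b^3 - 4*b^2 - 16*b + 64) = (b - 5)*(b - 4)*(b^2 - 16) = (b - 5)*(b - 4)^2*(b + 4)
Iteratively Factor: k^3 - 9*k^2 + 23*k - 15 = (k - 1)*(k^2 - 8*k + 15) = (k - 5)*(k - 1)*(k - 3)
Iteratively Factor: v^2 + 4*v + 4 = (v + 2)*(v + 2)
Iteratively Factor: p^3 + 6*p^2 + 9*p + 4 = (p + 1)*(p^2 + 5*p + 4) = (p + 1)*(p + 4)*(p + 1)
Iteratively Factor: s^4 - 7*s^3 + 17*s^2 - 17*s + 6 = (s - 1)*(s^3 - 6*s^2 + 11*s - 6) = (s - 1)^2*(s^2 - 5*s + 6) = (s - 2)*(s - 1)^2*(s - 3)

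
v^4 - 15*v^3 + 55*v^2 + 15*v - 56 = (v - 8)*(v - 7)*(v - 1)*(v + 1)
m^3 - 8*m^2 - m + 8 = (m - 8)*(m - 1)*(m + 1)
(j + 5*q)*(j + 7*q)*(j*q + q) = j^3*q + 12*j^2*q^2 + j^2*q + 35*j*q^3 + 12*j*q^2 + 35*q^3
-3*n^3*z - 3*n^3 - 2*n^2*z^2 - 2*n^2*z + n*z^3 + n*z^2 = (-3*n + z)*(n + z)*(n*z + n)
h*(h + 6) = h^2 + 6*h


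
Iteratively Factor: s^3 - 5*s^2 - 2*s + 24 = (s - 3)*(s^2 - 2*s - 8) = (s - 4)*(s - 3)*(s + 2)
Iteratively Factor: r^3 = (r)*(r^2) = r^2*(r)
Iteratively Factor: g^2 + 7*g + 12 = (g + 4)*(g + 3)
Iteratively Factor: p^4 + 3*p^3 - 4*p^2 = (p - 1)*(p^3 + 4*p^2) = (p - 1)*(p + 4)*(p^2) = p*(p - 1)*(p + 4)*(p)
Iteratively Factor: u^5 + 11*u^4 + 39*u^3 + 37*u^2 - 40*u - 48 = (u - 1)*(u^4 + 12*u^3 + 51*u^2 + 88*u + 48) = (u - 1)*(u + 4)*(u^3 + 8*u^2 + 19*u + 12) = (u - 1)*(u + 1)*(u + 4)*(u^2 + 7*u + 12) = (u - 1)*(u + 1)*(u + 3)*(u + 4)*(u + 4)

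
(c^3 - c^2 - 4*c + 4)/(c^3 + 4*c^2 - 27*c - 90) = (c^3 - c^2 - 4*c + 4)/(c^3 + 4*c^2 - 27*c - 90)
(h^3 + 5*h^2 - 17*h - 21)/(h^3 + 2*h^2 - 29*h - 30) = (h^2 + 4*h - 21)/(h^2 + h - 30)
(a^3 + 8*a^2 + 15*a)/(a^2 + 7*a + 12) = a*(a + 5)/(a + 4)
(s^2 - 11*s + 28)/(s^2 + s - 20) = (s - 7)/(s + 5)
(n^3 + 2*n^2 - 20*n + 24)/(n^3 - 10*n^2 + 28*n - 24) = (n + 6)/(n - 6)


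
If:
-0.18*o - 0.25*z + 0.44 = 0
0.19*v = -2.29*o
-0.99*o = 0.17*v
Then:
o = 0.00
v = 0.00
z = 1.76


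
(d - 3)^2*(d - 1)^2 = d^4 - 8*d^3 + 22*d^2 - 24*d + 9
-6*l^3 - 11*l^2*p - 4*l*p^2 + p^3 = (-6*l + p)*(l + p)^2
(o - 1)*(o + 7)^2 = o^3 + 13*o^2 + 35*o - 49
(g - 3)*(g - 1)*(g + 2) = g^3 - 2*g^2 - 5*g + 6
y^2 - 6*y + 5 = (y - 5)*(y - 1)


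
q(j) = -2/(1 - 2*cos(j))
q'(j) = 4*sin(j)/(1 - 2*cos(j))^2 = 4*sin(j)/(2*cos(j) - 1)^2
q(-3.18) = -0.67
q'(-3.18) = 0.02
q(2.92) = -0.68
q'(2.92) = 0.10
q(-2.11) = -0.99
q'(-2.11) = -0.84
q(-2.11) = -0.99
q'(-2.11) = -0.84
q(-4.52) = -1.45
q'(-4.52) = 2.05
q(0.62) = 3.19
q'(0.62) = 5.90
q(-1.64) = -1.76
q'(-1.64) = -3.08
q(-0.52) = 2.72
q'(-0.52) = -3.67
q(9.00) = -0.71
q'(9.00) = 0.21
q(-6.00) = 2.17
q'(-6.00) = 1.32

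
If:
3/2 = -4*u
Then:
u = -3/8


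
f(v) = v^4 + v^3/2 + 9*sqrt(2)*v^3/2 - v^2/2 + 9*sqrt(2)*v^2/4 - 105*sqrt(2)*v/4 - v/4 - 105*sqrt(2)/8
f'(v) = 4*v^3 + 3*v^2/2 + 27*sqrt(2)*v^2/2 - v + 9*sqrt(2)*v/2 - 105*sqrt(2)/4 - 1/4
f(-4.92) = -1.28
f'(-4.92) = -41.69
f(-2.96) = 14.31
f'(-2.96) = 23.43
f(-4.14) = -11.16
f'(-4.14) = 9.52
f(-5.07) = 6.06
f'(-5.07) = -56.55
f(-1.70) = 27.35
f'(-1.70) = -6.63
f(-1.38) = 23.71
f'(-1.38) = -16.07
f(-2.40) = 24.87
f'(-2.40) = 13.07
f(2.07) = -5.19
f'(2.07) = 97.44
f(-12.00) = 9691.20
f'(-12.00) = -4048.51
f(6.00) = 2632.37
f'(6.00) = 1600.12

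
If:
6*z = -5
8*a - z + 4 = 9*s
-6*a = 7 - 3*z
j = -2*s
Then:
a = -19/12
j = 47/27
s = -47/54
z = -5/6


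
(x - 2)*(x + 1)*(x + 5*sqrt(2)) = x^3 - x^2 + 5*sqrt(2)*x^2 - 5*sqrt(2)*x - 2*x - 10*sqrt(2)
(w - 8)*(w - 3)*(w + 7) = w^3 - 4*w^2 - 53*w + 168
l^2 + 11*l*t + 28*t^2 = (l + 4*t)*(l + 7*t)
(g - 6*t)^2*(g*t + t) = g^3*t - 12*g^2*t^2 + g^2*t + 36*g*t^3 - 12*g*t^2 + 36*t^3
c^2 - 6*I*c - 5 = (c - 5*I)*(c - I)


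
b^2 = b^2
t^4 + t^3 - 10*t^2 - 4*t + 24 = (t - 2)^2*(t + 2)*(t + 3)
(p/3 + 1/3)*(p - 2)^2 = p^3/3 - p^2 + 4/3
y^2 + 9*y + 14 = (y + 2)*(y + 7)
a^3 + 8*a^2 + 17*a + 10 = (a + 1)*(a + 2)*(a + 5)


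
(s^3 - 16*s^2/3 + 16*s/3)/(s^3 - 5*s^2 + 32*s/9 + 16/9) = 3*s/(3*s + 1)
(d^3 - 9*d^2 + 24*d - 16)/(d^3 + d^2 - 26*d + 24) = (d - 4)/(d + 6)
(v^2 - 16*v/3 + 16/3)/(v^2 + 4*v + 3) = (3*v^2 - 16*v + 16)/(3*(v^2 + 4*v + 3))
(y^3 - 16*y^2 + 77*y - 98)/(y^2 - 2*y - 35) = (y^2 - 9*y + 14)/(y + 5)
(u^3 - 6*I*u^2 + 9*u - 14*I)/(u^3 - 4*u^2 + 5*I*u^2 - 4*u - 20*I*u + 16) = (u^3 - 6*I*u^2 + 9*u - 14*I)/(u^3 + u^2*(-4 + 5*I) + u*(-4 - 20*I) + 16)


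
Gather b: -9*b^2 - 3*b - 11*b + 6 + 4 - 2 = -9*b^2 - 14*b + 8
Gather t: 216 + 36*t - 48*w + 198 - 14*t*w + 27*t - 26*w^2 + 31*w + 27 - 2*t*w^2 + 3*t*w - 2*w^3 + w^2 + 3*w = t*(-2*w^2 - 11*w + 63) - 2*w^3 - 25*w^2 - 14*w + 441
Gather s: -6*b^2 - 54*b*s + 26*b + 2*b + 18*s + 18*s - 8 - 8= -6*b^2 + 28*b + s*(36 - 54*b) - 16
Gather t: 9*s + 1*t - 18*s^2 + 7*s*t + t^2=-18*s^2 + 9*s + t^2 + t*(7*s + 1)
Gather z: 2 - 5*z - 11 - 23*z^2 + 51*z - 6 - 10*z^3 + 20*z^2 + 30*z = -10*z^3 - 3*z^2 + 76*z - 15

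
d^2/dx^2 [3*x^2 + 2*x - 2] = 6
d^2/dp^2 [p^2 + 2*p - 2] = 2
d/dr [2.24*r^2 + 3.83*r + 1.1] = 4.48*r + 3.83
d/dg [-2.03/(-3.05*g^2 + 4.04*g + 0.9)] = (8.2012 - 12.383*g)/(-3.05*g^2 + 4.04*g + 0.9)^2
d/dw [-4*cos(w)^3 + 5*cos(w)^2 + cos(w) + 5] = (12*cos(w)^2 - 10*cos(w) - 1)*sin(w)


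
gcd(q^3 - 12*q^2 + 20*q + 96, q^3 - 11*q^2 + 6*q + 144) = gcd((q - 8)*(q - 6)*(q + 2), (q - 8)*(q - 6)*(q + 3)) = q^2 - 14*q + 48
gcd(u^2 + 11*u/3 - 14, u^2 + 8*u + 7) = 1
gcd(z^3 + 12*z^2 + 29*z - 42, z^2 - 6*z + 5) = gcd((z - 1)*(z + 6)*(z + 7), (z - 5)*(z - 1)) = z - 1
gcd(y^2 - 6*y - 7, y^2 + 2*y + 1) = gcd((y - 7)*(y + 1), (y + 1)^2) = y + 1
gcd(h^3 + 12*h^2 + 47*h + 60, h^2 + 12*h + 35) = h + 5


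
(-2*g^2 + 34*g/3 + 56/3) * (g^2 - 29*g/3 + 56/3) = -2*g^4 + 92*g^3/3 - 1154*g^2/9 + 280*g/9 + 3136/9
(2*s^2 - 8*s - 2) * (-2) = -4*s^2 + 16*s + 4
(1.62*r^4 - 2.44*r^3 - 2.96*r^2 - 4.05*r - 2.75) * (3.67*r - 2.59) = 5.9454*r^5 - 13.1506*r^4 - 4.5436*r^3 - 7.1971*r^2 + 0.397*r + 7.1225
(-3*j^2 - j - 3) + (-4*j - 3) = -3*j^2 - 5*j - 6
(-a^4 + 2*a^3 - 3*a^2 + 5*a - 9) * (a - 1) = -a^5 + 3*a^4 - 5*a^3 + 8*a^2 - 14*a + 9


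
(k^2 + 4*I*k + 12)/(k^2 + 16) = (k^2 + 4*I*k + 12)/(k^2 + 16)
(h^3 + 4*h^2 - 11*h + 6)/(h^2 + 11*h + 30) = (h^2 - 2*h + 1)/(h + 5)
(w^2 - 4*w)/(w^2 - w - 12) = w/(w + 3)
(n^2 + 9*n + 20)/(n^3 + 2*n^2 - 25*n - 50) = (n + 4)/(n^2 - 3*n - 10)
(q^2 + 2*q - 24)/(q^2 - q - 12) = (q + 6)/(q + 3)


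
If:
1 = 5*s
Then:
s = 1/5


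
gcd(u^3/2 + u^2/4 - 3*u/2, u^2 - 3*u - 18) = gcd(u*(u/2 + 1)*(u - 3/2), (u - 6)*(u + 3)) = 1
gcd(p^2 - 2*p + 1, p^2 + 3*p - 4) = p - 1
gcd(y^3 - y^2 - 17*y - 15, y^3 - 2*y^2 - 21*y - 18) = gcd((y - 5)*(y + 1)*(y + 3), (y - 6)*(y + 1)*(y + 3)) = y^2 + 4*y + 3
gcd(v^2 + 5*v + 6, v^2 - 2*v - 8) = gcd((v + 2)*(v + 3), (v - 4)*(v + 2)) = v + 2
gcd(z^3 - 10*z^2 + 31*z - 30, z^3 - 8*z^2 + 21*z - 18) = z^2 - 5*z + 6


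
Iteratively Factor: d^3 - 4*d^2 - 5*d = (d - 5)*(d^2 + d) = (d - 5)*(d + 1)*(d)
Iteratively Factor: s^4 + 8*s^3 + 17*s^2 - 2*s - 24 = (s + 4)*(s^3 + 4*s^2 + s - 6) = (s + 3)*(s + 4)*(s^2 + s - 2) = (s - 1)*(s + 3)*(s + 4)*(s + 2)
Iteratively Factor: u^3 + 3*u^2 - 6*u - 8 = (u + 1)*(u^2 + 2*u - 8) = (u - 2)*(u + 1)*(u + 4)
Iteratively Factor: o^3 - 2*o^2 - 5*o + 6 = (o - 1)*(o^2 - o - 6) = (o - 1)*(o + 2)*(o - 3)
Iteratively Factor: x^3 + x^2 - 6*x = (x - 2)*(x^2 + 3*x) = x*(x - 2)*(x + 3)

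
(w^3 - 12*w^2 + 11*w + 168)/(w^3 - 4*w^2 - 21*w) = (w - 8)/w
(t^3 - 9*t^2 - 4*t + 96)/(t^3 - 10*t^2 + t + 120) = (t - 4)/(t - 5)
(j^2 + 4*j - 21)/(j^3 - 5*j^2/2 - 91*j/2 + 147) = 2*(j - 3)/(2*j^2 - 19*j + 42)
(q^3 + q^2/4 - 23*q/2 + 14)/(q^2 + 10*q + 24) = (4*q^2 - 15*q + 14)/(4*(q + 6))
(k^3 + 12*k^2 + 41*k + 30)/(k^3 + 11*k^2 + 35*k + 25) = (k + 6)/(k + 5)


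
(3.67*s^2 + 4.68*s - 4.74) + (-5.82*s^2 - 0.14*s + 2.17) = -2.15*s^2 + 4.54*s - 2.57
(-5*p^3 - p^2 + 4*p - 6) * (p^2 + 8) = -5*p^5 - p^4 - 36*p^3 - 14*p^2 + 32*p - 48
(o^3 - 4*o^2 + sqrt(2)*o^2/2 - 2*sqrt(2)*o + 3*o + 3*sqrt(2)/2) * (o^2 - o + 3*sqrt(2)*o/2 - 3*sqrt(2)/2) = o^5 - 5*o^4 + 2*sqrt(2)*o^4 - 10*sqrt(2)*o^3 + 17*o^3/2 - 21*o^2/2 + 14*sqrt(2)*o^2 - 6*sqrt(2)*o + 21*o/2 - 9/2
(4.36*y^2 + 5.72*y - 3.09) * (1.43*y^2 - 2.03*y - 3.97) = 6.2348*y^4 - 0.671200000000001*y^3 - 33.3395*y^2 - 16.4357*y + 12.2673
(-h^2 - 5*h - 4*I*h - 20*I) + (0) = -h^2 - 5*h - 4*I*h - 20*I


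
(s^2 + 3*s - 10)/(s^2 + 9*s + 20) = (s - 2)/(s + 4)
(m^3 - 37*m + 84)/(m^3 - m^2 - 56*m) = (m^2 - 7*m + 12)/(m*(m - 8))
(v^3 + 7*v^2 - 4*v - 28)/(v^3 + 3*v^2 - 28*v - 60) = (v^2 + 5*v - 14)/(v^2 + v - 30)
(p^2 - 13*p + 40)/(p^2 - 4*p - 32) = (p - 5)/(p + 4)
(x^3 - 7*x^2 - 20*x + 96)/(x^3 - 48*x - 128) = (x - 3)/(x + 4)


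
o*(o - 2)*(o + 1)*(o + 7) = o^4 + 6*o^3 - 9*o^2 - 14*o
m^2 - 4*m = m*(m - 4)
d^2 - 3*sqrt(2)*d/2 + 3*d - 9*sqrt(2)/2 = (d + 3)*(d - 3*sqrt(2)/2)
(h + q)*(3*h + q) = 3*h^2 + 4*h*q + q^2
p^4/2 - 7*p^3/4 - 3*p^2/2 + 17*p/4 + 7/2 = (p/2 + 1/2)*(p - 7/2)*(p - 2)*(p + 1)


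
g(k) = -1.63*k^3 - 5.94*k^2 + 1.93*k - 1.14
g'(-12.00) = -559.67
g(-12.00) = 1936.98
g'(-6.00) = -102.83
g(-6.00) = 125.52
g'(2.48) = -57.61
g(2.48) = -57.75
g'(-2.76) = -2.53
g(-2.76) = -17.45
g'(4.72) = -163.08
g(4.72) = -295.77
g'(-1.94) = 6.57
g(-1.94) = -15.34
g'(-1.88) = 6.98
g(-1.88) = -14.93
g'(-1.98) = 6.28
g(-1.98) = -15.60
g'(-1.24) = 9.14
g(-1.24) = -9.56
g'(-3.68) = -20.57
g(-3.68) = -7.45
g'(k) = -4.89*k^2 - 11.88*k + 1.93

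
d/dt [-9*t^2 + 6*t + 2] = 6 - 18*t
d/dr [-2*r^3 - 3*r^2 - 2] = 6*r*(-r - 1)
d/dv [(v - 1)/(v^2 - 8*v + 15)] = (v^2 - 8*v - 2*(v - 4)*(v - 1) + 15)/(v^2 - 8*v + 15)^2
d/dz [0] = 0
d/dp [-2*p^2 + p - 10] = 1 - 4*p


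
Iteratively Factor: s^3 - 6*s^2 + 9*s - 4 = (s - 1)*(s^2 - 5*s + 4) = (s - 1)^2*(s - 4)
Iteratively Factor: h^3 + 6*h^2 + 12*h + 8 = (h + 2)*(h^2 + 4*h + 4) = (h + 2)^2*(h + 2)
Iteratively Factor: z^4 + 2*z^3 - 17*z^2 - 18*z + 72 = (z - 2)*(z^3 + 4*z^2 - 9*z - 36) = (z - 2)*(z + 4)*(z^2 - 9) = (z - 3)*(z - 2)*(z + 4)*(z + 3)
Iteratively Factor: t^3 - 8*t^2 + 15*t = (t)*(t^2 - 8*t + 15) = t*(t - 3)*(t - 5)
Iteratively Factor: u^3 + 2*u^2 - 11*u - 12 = (u - 3)*(u^2 + 5*u + 4) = (u - 3)*(u + 1)*(u + 4)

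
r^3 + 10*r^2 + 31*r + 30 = (r + 2)*(r + 3)*(r + 5)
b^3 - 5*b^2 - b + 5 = (b - 5)*(b - 1)*(b + 1)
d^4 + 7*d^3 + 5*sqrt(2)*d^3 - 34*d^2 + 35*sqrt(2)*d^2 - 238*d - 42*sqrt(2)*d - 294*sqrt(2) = (d + 7)*(d - 3*sqrt(2))*(d + sqrt(2))*(d + 7*sqrt(2))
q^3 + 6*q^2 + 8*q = q*(q + 2)*(q + 4)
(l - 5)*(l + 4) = l^2 - l - 20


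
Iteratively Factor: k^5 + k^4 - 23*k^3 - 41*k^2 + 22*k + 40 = (k - 1)*(k^4 + 2*k^3 - 21*k^2 - 62*k - 40) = (k - 1)*(k + 2)*(k^3 - 21*k - 20) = (k - 5)*(k - 1)*(k + 2)*(k^2 + 5*k + 4) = (k - 5)*(k - 1)*(k + 1)*(k + 2)*(k + 4)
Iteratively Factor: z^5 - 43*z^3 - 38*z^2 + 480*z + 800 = (z + 4)*(z^4 - 4*z^3 - 27*z^2 + 70*z + 200) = (z - 5)*(z + 4)*(z^3 + z^2 - 22*z - 40) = (z - 5)*(z + 4)^2*(z^2 - 3*z - 10) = (z - 5)*(z + 2)*(z + 4)^2*(z - 5)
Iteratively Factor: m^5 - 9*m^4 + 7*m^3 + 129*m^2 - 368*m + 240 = (m - 3)*(m^4 - 6*m^3 - 11*m^2 + 96*m - 80) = (m - 5)*(m - 3)*(m^3 - m^2 - 16*m + 16) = (m - 5)*(m - 3)*(m + 4)*(m^2 - 5*m + 4) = (m - 5)*(m - 3)*(m - 1)*(m + 4)*(m - 4)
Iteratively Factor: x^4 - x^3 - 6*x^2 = (x)*(x^3 - x^2 - 6*x) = x*(x + 2)*(x^2 - 3*x) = x^2*(x + 2)*(x - 3)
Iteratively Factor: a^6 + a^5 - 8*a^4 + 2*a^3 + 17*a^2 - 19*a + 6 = (a + 2)*(a^5 - a^4 - 6*a^3 + 14*a^2 - 11*a + 3) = (a - 1)*(a + 2)*(a^4 - 6*a^2 + 8*a - 3) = (a - 1)^2*(a + 2)*(a^3 + a^2 - 5*a + 3) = (a - 1)^3*(a + 2)*(a^2 + 2*a - 3) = (a - 1)^4*(a + 2)*(a + 3)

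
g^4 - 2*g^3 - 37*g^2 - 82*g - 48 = (g - 8)*(g + 1)*(g + 2)*(g + 3)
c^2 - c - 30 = (c - 6)*(c + 5)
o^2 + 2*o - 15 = (o - 3)*(o + 5)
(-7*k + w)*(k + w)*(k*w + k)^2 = -7*k^4*w^2 - 14*k^4*w - 7*k^4 - 6*k^3*w^3 - 12*k^3*w^2 - 6*k^3*w + k^2*w^4 + 2*k^2*w^3 + k^2*w^2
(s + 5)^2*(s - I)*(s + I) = s^4 + 10*s^3 + 26*s^2 + 10*s + 25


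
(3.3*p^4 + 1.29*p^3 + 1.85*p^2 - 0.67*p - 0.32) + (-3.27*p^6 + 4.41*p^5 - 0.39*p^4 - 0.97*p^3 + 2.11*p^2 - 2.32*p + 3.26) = -3.27*p^6 + 4.41*p^5 + 2.91*p^4 + 0.32*p^3 + 3.96*p^2 - 2.99*p + 2.94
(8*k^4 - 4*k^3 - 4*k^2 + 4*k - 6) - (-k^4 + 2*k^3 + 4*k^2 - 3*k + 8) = 9*k^4 - 6*k^3 - 8*k^2 + 7*k - 14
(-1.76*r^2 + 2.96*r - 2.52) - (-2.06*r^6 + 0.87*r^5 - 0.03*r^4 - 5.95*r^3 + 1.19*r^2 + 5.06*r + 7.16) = 2.06*r^6 - 0.87*r^5 + 0.03*r^4 + 5.95*r^3 - 2.95*r^2 - 2.1*r - 9.68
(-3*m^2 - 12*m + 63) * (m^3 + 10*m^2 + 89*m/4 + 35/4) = -3*m^5 - 42*m^4 - 495*m^3/4 + 1347*m^2/4 + 5187*m/4 + 2205/4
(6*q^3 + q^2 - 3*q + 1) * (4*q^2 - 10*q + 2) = 24*q^5 - 56*q^4 - 10*q^3 + 36*q^2 - 16*q + 2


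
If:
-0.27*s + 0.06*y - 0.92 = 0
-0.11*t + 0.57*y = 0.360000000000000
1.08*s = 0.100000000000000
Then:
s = 0.09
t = 78.34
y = 15.75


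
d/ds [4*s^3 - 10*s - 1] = 12*s^2 - 10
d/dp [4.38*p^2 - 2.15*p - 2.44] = 8.76*p - 2.15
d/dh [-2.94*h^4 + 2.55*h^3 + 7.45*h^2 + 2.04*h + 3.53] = -11.76*h^3 + 7.65*h^2 + 14.9*h + 2.04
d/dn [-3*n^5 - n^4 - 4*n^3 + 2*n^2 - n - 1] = -15*n^4 - 4*n^3 - 12*n^2 + 4*n - 1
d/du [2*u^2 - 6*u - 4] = 4*u - 6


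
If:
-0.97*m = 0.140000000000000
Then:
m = -0.14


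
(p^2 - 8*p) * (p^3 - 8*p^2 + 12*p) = p^5 - 16*p^4 + 76*p^3 - 96*p^2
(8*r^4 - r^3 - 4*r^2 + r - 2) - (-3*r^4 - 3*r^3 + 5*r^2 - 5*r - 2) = 11*r^4 + 2*r^3 - 9*r^2 + 6*r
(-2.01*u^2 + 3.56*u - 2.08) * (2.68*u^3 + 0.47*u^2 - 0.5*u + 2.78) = -5.3868*u^5 + 8.5961*u^4 - 2.8962*u^3 - 8.3454*u^2 + 10.9368*u - 5.7824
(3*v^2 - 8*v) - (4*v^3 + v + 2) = -4*v^3 + 3*v^2 - 9*v - 2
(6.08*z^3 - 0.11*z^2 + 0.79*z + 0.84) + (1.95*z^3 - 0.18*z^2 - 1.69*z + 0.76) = 8.03*z^3 - 0.29*z^2 - 0.9*z + 1.6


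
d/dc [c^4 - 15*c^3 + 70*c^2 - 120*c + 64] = 4*c^3 - 45*c^2 + 140*c - 120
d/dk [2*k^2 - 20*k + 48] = 4*k - 20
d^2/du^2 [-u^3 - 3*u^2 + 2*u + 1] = -6*u - 6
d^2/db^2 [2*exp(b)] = 2*exp(b)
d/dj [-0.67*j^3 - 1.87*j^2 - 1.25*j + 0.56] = -2.01*j^2 - 3.74*j - 1.25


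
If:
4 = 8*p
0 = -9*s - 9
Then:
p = 1/2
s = -1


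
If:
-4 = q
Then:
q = -4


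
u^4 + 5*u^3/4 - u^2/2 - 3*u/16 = u*(u - 1/2)*(u + 1/4)*(u + 3/2)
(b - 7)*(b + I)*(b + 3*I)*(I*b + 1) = I*b^4 - 3*b^3 - 7*I*b^3 + 21*b^2 + I*b^2 - 3*b - 7*I*b + 21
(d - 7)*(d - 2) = d^2 - 9*d + 14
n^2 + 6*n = n*(n + 6)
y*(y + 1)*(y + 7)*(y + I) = y^4 + 8*y^3 + I*y^3 + 7*y^2 + 8*I*y^2 + 7*I*y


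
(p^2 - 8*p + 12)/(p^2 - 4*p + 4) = (p - 6)/(p - 2)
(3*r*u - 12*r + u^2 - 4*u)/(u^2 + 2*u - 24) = (3*r + u)/(u + 6)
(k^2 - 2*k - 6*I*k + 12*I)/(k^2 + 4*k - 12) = (k - 6*I)/(k + 6)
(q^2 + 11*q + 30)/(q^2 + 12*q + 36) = (q + 5)/(q + 6)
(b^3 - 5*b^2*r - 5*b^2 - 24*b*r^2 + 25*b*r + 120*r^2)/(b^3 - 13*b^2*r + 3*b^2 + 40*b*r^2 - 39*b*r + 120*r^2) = (-b^2 - 3*b*r + 5*b + 15*r)/(-b^2 + 5*b*r - 3*b + 15*r)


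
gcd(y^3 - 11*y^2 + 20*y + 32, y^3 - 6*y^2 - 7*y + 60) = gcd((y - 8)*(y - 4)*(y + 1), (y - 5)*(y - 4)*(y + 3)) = y - 4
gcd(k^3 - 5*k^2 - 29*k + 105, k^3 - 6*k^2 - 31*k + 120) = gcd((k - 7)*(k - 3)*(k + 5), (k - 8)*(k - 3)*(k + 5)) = k^2 + 2*k - 15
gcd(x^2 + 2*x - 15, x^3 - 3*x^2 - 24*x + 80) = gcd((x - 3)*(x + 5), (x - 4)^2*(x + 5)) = x + 5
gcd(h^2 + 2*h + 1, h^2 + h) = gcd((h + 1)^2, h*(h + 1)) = h + 1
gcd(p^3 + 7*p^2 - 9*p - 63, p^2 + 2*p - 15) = p - 3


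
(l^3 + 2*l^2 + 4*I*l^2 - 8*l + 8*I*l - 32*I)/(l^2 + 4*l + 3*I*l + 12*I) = (l^2 + l*(-2 + 4*I) - 8*I)/(l + 3*I)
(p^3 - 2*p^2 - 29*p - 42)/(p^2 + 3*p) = p - 5 - 14/p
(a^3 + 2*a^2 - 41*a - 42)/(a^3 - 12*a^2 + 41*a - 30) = (a^2 + 8*a + 7)/(a^2 - 6*a + 5)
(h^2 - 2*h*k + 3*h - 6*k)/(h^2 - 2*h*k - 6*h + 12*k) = (h + 3)/(h - 6)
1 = 1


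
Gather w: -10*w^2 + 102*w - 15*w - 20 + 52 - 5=-10*w^2 + 87*w + 27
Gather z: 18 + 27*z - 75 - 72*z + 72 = 15 - 45*z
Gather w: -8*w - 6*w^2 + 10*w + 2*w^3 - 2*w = 2*w^3 - 6*w^2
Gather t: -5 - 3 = -8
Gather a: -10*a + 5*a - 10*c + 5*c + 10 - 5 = -5*a - 5*c + 5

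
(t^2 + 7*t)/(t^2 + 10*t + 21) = t/(t + 3)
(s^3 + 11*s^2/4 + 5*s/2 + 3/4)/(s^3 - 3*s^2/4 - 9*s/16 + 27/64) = 16*(s^2 + 2*s + 1)/(16*s^2 - 24*s + 9)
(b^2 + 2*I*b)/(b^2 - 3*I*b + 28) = b*(b + 2*I)/(b^2 - 3*I*b + 28)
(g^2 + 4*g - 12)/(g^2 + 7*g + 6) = (g - 2)/(g + 1)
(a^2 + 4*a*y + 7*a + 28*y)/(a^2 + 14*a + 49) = (a + 4*y)/(a + 7)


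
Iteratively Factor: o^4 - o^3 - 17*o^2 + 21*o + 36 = (o + 1)*(o^3 - 2*o^2 - 15*o + 36) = (o + 1)*(o + 4)*(o^2 - 6*o + 9) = (o - 3)*(o + 1)*(o + 4)*(o - 3)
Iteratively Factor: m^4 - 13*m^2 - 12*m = (m)*(m^3 - 13*m - 12) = m*(m + 1)*(m^2 - m - 12) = m*(m - 4)*(m + 1)*(m + 3)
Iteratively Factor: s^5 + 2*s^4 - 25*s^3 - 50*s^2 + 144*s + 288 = (s - 3)*(s^4 + 5*s^3 - 10*s^2 - 80*s - 96) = (s - 3)*(s + 3)*(s^3 + 2*s^2 - 16*s - 32) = (s - 4)*(s - 3)*(s + 3)*(s^2 + 6*s + 8) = (s - 4)*(s - 3)*(s + 3)*(s + 4)*(s + 2)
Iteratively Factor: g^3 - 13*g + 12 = (g + 4)*(g^2 - 4*g + 3) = (g - 1)*(g + 4)*(g - 3)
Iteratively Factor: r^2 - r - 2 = (r - 2)*(r + 1)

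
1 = 1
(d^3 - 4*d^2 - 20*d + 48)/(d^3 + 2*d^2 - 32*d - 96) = (d - 2)/(d + 4)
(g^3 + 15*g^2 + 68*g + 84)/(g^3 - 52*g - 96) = (g + 7)/(g - 8)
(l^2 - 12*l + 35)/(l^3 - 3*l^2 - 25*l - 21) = (l - 5)/(l^2 + 4*l + 3)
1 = 1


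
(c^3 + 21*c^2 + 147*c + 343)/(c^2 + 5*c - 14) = (c^2 + 14*c + 49)/(c - 2)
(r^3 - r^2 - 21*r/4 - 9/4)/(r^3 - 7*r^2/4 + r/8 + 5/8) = 2*(2*r^2 - 3*r - 9)/(4*r^2 - 9*r + 5)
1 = 1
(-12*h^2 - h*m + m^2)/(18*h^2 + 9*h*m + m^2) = (-4*h + m)/(6*h + m)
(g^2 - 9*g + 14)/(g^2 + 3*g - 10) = (g - 7)/(g + 5)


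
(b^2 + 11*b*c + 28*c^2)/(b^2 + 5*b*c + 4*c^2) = (b + 7*c)/(b + c)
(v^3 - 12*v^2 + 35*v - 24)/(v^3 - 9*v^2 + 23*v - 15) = (v - 8)/(v - 5)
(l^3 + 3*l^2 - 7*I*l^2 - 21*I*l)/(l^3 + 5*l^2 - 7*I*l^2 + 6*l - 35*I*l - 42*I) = l/(l + 2)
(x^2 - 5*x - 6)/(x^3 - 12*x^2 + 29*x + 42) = 1/(x - 7)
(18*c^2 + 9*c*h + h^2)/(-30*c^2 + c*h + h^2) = (-3*c - h)/(5*c - h)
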